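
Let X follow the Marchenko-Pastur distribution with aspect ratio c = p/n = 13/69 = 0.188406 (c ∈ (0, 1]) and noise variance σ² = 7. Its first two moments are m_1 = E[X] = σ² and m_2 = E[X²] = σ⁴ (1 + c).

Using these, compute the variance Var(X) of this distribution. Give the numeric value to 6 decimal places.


m_1 = E[X] = σ² = 7, so m_1² = 49.
m_2 = E[X²] = σ⁴ (1 + c) = 49 · (1 + 0.188406) = 49 · 1.188406 = 58.231884.
(Note m_2 − m_1² simplifies to c · σ⁴ = 0.188406 · 49.)

Var(X) = m_2 − m_1² = 58.231884 − 49 = 9.231884.


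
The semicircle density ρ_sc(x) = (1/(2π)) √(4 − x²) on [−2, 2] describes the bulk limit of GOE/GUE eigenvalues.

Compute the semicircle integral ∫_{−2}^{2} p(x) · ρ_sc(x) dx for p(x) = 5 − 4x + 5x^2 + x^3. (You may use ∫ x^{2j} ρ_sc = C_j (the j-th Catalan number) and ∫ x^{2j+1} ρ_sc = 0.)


Write p(x) = Σ a_i x^i, split into monomials and integrate each against ρ_sc separately.
Using ∫ x^{2j} ρ_sc = C_j = (1/(j+1)) C(2j, j) (Catalan numbers) and ∫ x^{2j+1} ρ_sc = 0 (odd monomials vanish by symmetry):
  i = 0 (even): a_0 · C_{0} = 5 · 1 = 5
  i = 1 (odd): ∫ x^1 ρ_sc = 0 (vanishes)
  i = 2 (even): a_2 · C_{1} = 5 · 1 = 5
  i = 3 (odd): ∫ x^3 ρ_sc = 0 (vanishes)

Summing the contributions: ∫_{−2}^{2} p(x) ρ_sc(x) dx = 5 + 5 = 10.


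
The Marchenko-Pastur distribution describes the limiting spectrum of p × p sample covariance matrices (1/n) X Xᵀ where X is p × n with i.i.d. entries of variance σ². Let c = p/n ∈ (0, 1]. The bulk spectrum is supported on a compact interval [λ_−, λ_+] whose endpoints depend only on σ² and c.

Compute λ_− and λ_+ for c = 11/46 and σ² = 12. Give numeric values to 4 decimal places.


c = 11/46 = 0.239130; √c = 0.489010.
λ_− = σ² (1 − √c)² = 12 · (1 − 0.489010)² = 12 · (0.510990)² = 3.133334.
λ_+ = σ² (1 + √c)² = 12 · (1 + 0.489010)² = 12 · (1.489010)² = 26.605797.

Rounded to 4 decimal places: λ_− ≈ 3.1333, λ_+ ≈ 26.6058.


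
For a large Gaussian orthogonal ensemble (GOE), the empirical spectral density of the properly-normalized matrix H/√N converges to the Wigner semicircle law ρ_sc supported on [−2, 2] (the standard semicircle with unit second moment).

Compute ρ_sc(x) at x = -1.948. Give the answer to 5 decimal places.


ρ_sc(x) = (1/(2π)) √(4 − x²). With x = -1.948:
  4 − x² = 4 − (-1.948)² = 4 − 3.794704 = 0.205296.
  √(4 − x²) = 0.453096.
  1/(2π) = 0.159155.
  ρ_sc(-1.948) = 0.159155 · 0.453096 = 0.072112.

Rounded to 5 decimal places: ρ_sc(-1.948) ≈ 0.07211.


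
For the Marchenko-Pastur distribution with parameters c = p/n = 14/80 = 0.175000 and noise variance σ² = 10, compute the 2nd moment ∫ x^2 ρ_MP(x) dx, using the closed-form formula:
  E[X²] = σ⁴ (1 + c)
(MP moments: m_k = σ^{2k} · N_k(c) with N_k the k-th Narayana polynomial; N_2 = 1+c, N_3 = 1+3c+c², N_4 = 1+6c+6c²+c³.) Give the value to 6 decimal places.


E[X²] = σ⁴ (1 + c) (second MP moment). With σ² = 10 (so σ⁴ = 100) and c = 14/80 = 0.175000: E[X²] = 100 · (1 + 0.175000) = 100 · 1.175000.

So E[X^2] = 117.500000.


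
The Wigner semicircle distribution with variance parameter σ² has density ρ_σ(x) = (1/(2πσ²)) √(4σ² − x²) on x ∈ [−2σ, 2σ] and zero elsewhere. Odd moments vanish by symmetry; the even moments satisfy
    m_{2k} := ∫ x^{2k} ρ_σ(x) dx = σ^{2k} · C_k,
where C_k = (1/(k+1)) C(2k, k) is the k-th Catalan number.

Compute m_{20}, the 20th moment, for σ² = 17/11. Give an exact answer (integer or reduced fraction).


By the scaled semicircle moment identity, m_{2k} = σ^{2k} · C_k with k = 10.
C_10 = (1/(k+1)) · C(2k, k) = (1/11) · C(20, 10) = (1/11) · 184756 = 16796.
σ^{2k} = (σ²)^k = (17/11)^10 = 2015993900449/25937424601.

Therefore m_{20} = σ^{20} · C_10 = (2015993900449/25937424601) · 16796 = 33860633551941404/25937424601.


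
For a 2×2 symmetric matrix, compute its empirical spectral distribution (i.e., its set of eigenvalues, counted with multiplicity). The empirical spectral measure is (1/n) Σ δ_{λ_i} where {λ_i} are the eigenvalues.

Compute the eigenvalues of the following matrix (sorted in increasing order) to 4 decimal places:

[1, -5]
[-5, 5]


Since M is real symmetric, both eigenvalues are real; they are the roots of det(λI − M) = λ² − (tr M) λ + det M.
tr M = 1 + 5 = 6.
det M = 1·5 − (-5)² = 5 − 25 = -20.
Characteristic polynomial: λ² − 6λ − 20 = 0.
Discriminant Δ = (tr M)² − 4·det M = 36 − (-80) = 116; √Δ = 10.770330.
λ = (tr M ± √Δ)/2 = (6 ± 10.770330)/2, giving (tr M − √Δ)/2 = -2.3852 and (tr M + √Δ)/2 = 8.3852.

Eigenvalues sorted in increasing order: [-2.3852, 8.3852].


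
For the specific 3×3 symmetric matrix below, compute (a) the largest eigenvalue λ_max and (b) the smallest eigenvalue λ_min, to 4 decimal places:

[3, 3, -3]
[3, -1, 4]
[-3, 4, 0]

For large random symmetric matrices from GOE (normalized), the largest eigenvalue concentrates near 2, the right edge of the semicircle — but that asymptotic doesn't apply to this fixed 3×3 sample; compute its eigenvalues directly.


Since M is real symmetric, all three eigenvalues are real; they are the roots of det(λI − M) = λ³ − (tr M) λ² + s λ − det M, where s is the sum of the principal 2×2 minors.
tr M = 3 + (-1) + 0 = 2.
s = (3·(-1) − 3²) + (3·0 − (-3)²) + ((-1)·0 − 4²) = -12 + (-9) + (-16) = -37.
det M (expand along row 1) = 3·(-16) − 3·12 + (-3)·9 = -111.
Characteristic polynomial: λ³ − 2λ² − 37λ + 111 = 0.
Substitute λ = y + (tr M)/3 = y + 0.666667 to remove the quadratic term: y³ + p·y + q = 0 with p = s − (tr M)²/3 = -38.333333 and q = −2(tr M)³/27 + (tr M)·s/3 − det M = 85.740741.
Three real roots ⇒ use the trigonometric (Viète) form: r = 2√(−p/3) = 7.149204, φ = arccos(3q/(p·r)) = arccos(-0.938586) = 2.789307 rad.
y_k = r·cos(φ/3 − 2πk/3) for k = 0, 1, 2 gives y = 4.275361, 2.824607, -7.099968.
λ_k = y_k + 0.666667 gives λ = 4.9420, 3.4913, -6.4333 (check: the sum is 2.0000 = tr M).

Hence λ_max = 4.9420 and λ_min = -6.4333.


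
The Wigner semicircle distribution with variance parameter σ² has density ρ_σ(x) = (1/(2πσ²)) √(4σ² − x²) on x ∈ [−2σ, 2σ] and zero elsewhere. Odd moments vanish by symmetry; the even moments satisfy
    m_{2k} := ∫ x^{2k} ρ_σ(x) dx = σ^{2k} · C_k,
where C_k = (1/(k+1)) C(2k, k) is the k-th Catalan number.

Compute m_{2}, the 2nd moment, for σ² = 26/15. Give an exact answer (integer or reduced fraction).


By the scaled semicircle moment identity, m_{2k} = σ^{2k} · C_k with k = 1.
C_1 = (1/(k+1)) · C(2k, k) = (1/2) · C(2, 1) = (1/2) · 2 = 1.
σ^{2k} = (σ²)^k = (26/15)^1 = 26/15.

Therefore m_{2} = σ^{2} · C_1 = (26/15) · 1 = 26/15.


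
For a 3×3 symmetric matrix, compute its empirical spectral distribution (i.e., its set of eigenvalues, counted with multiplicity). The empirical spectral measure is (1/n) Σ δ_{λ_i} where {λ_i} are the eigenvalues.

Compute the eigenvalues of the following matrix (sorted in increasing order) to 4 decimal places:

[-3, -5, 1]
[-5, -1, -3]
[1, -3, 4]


Since M is real symmetric, all three eigenvalues are real; they are the roots of det(λI − M) = λ³ − (tr M) λ² + s λ − det M, where s is the sum of the principal 2×2 minors.
tr M = -3 + (-1) + 4 = 0.
s = ((-3)·(-1) − (-5)²) + ((-3)·4 − 1²) + ((-1)·4 − (-3)²) = -22 + (-13) + (-13) = -48.
det M (expand along row 1) = (-3)·(-13) − (-5)·(-17) + 1·16 = -30.
Characteristic polynomial: λ³ − 48λ + 30 = 0.
Substitute λ = y + (tr M)/3 = y + 0.000000 to remove the quadratic term: y³ + p·y + q = 0 with p = s − (tr M)²/3 = -48.000000 and q = −2(tr M)³/27 + (tr M)·s/3 − det M = 30.000000.
Three real roots ⇒ use the trigonometric (Viète) form: r = 2√(−p/3) = 8.000000, φ = arccos(3q/(p·r)) = arccos(-0.234375) = 1.807372 rad.
y_k = r·cos(φ/3 − 2πk/3) for k = 0, 1, 2 gives y = 6.591565, 0.630215, -7.221780.
λ_k = y_k + 0.000000 gives λ = 6.5916, 0.6302, -7.2218 (check: the sum is 0.0000 = tr M).

Eigenvalues sorted in increasing order: [-7.2218, 0.6302, 6.5916].


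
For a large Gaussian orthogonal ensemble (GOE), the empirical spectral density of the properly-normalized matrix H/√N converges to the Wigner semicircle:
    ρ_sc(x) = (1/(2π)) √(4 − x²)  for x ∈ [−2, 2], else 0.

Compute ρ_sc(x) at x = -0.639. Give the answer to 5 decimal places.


ρ_sc(x) = (1/(2π)) √(4 − x²). With x = -0.639:
  4 − x² = 4 − (-0.639)² = 4 − 0.408321 = 3.591679.
  √(4 − x²) = 1.895173.
  1/(2π) = 0.159155.
  ρ_sc(-0.639) = 0.159155 · 1.895173 = 0.301626.

Rounded to 5 decimal places: ρ_sc(-0.639) ≈ 0.30163.


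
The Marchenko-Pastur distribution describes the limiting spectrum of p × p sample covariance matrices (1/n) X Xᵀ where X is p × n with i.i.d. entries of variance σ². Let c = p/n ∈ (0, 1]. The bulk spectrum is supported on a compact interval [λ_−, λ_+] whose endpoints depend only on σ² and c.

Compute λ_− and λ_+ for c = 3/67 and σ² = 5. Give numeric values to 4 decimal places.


c = 3/67 = 0.044776; √c = 0.211604.
λ_− = σ² (1 − √c)² = 5 · (1 − 0.211604)² = 5 · (0.788396)² = 3.107844.
λ_+ = σ² (1 + √c)² = 5 · (1 + 0.211604)² = 5 · (1.211604)² = 7.339917.

Rounded to 4 decimal places: λ_− ≈ 3.1078, λ_+ ≈ 7.3399.


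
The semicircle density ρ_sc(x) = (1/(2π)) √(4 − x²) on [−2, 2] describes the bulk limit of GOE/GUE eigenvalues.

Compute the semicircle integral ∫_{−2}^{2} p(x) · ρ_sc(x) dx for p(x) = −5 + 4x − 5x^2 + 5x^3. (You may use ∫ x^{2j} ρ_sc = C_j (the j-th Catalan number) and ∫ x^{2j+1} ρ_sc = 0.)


Write p(x) = Σ a_i x^i, split into monomials and integrate each against ρ_sc separately.
Using ∫ x^{2j} ρ_sc = C_j = (1/(j+1)) C(2j, j) (Catalan numbers) and ∫ x^{2j+1} ρ_sc = 0 (odd monomials vanish by symmetry):
  i = 0 (even): a_0 · C_{0} = -5 · 1 = -5
  i = 1 (odd): ∫ x^1 ρ_sc = 0 (vanishes)
  i = 2 (even): a_2 · C_{1} = -5 · 1 = -5
  i = 3 (odd): ∫ x^3 ρ_sc = 0 (vanishes)

Summing the contributions: ∫_{−2}^{2} p(x) ρ_sc(x) dx = (-5) + (-5) = -10.


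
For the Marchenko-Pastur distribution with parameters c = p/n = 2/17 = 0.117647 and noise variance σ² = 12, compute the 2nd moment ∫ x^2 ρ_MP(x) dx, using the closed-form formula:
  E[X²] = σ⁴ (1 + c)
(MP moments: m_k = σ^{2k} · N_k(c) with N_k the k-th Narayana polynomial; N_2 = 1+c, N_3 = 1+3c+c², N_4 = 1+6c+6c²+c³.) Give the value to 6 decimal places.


E[X²] = σ⁴ (1 + c) (second MP moment). With σ² = 12 (so σ⁴ = 144) and c = 2/17 = 0.117647: E[X²] = 144 · (1 + 0.117647) = 144 · 1.117647.

So E[X^2] = 160.941176.


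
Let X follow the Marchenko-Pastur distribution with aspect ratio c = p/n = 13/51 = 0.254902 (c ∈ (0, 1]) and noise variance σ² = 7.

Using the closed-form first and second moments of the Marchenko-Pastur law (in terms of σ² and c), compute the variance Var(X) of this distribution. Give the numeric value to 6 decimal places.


Recall the MP moments m_1 = E[X] = σ² and m_2 = E[X²] = σ⁴ (1 + c).
m_1 = E[X] = σ² = 7, so m_1² = 49.
m_2 = E[X²] = σ⁴ (1 + c) = 49 · (1 + 0.254902) = 49 · 1.254902 = 61.490196.
(Note m_2 − m_1² simplifies to c · σ⁴ = 0.254902 · 49.)

Var(X) = m_2 − m_1² = 61.490196 − 49 = 12.490196.


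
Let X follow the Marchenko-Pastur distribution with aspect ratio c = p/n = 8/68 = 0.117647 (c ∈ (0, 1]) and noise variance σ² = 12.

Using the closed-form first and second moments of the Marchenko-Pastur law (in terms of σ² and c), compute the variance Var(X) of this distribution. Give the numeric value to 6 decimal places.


Recall the MP moments m_1 = E[X] = σ² and m_2 = E[X²] = σ⁴ (1 + c).
m_1 = E[X] = σ² = 12, so m_1² = 144.
m_2 = E[X²] = σ⁴ (1 + c) = 144 · (1 + 0.117647) = 144 · 1.117647 = 160.941176.
(Note m_2 − m_1² simplifies to c · σ⁴ = 0.117647 · 144.)

Var(X) = m_2 − m_1² = 160.941176 − 144 = 16.941176.


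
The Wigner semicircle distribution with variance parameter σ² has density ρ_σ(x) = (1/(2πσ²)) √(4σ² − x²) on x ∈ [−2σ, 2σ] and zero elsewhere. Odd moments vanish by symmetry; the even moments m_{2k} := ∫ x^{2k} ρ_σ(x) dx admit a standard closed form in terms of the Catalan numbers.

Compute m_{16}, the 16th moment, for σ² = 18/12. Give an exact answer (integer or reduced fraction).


By the scaled semicircle moment identity, m_{2k} = σ^{2k} · C_k with k = 8.
C_8 = (1/(k+1)) · C(2k, k) = (1/9) · C(16, 8) = (1/9) · 12870 = 1430.
σ^{2k} = (σ²)^k = (18/12)^8 = 6561/256.

Therefore m_{16} = σ^{16} · C_8 = (6561/256) · 1430 = 4691115/128.


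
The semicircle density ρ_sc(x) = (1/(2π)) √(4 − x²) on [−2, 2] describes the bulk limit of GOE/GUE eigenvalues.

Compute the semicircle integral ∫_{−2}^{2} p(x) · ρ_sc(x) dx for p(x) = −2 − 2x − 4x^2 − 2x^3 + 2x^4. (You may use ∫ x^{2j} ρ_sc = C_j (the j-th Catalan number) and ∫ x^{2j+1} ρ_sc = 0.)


Write p(x) = Σ a_i x^i, split into monomials and integrate each against ρ_sc separately.
Using ∫ x^{2j} ρ_sc = C_j = (1/(j+1)) C(2j, j) (Catalan numbers) and ∫ x^{2j+1} ρ_sc = 0 (odd monomials vanish by symmetry):
  i = 0 (even): a_0 · C_{0} = -2 · 1 = -2
  i = 1 (odd): ∫ x^1 ρ_sc = 0 (vanishes)
  i = 2 (even): a_2 · C_{1} = -4 · 1 = -4
  i = 3 (odd): ∫ x^3 ρ_sc = 0 (vanishes)
  i = 4 (even): a_4 · C_{2} = 2 · 2 = 4

Summing the contributions: ∫_{−2}^{2} p(x) ρ_sc(x) dx = (-2) + (-4) + 4 = -2.


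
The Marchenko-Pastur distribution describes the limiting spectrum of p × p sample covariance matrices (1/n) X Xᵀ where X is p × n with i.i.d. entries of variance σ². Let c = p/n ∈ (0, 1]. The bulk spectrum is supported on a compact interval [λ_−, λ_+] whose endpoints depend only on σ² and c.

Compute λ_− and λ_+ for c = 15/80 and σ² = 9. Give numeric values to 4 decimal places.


c = 15/80 = 0.187500; √c = 0.433013.
λ_− = σ² (1 − √c)² = 9 · (1 − 0.433013)² = 9 · (0.566987)² = 2.893271.
λ_+ = σ² (1 + √c)² = 9 · (1 + 0.433013)² = 9 · (1.433013)² = 18.481729.

Rounded to 4 decimal places: λ_− ≈ 2.8933, λ_+ ≈ 18.4817.


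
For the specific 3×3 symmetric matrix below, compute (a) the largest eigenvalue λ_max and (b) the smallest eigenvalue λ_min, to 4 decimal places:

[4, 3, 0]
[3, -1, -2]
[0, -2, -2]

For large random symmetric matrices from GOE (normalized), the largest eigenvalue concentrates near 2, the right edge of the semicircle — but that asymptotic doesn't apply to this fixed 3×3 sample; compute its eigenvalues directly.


Since M is real symmetric, all three eigenvalues are real; they are the roots of det(λI − M) = λ³ − (tr M) λ² + s λ − det M, where s is the sum of the principal 2×2 minors.
tr M = 4 + (-1) + (-2) = 1.
s = (4·(-1) − 3²) + (4·(-2) − 0²) + ((-1)·(-2) − (-2)²) = -13 + (-8) + (-2) = -23.
det M (expand along row 1) = 4·(-2) − 3·(-6) + 0·(-6) = 10.
Characteristic polynomial: λ³ − λ² − 23λ − 10 = 0.
Substitute λ = y + (tr M)/3 = y + 0.333333 to remove the quadratic term: y³ + p·y + q = 0 with p = s − (tr M)²/3 = -23.333333 and q = −2(tr M)³/27 + (tr M)·s/3 − det M = -17.740741.
Three real roots ⇒ use the trigonometric (Viète) form: r = 2√(−p/3) = 5.577734, φ = arccos(3q/(p·r)) = arccos(0.408939) = 1.149505 rad.
y_k = r·cos(φ/3 − 2πk/3) for k = 0, 1, 2 gives y = 5.173263, -0.780711, -4.392552.
λ_k = y_k + 0.333333 gives λ = 5.5066, -0.4474, -4.0592 (check: the sum is 1.0000 = tr M).

Hence λ_max = 5.5066 and λ_min = -4.0592.


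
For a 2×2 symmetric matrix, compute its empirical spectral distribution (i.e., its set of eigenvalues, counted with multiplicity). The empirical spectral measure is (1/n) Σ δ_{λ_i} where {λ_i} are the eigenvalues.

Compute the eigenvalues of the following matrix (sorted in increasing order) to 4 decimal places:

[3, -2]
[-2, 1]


Since M is real symmetric, both eigenvalues are real; they are the roots of det(λI − M) = λ² − (tr M) λ + det M.
tr M = 3 + 1 = 4.
det M = 3·1 − (-2)² = 3 − 4 = -1.
Characteristic polynomial: λ² − 4λ − 1 = 0.
Discriminant Δ = (tr M)² − 4·det M = 16 − (-4) = 20; √Δ = 4.472136.
λ = (tr M ± √Δ)/2 = (4 ± 4.472136)/2, giving (tr M − √Δ)/2 = -0.2361 and (tr M + √Δ)/2 = 4.2361.

Eigenvalues sorted in increasing order: [-0.2361, 4.2361].


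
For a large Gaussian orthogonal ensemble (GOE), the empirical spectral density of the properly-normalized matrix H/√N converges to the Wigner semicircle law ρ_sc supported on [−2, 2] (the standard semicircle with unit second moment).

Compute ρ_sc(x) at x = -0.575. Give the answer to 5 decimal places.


ρ_sc(x) = (1/(2π)) √(4 − x²). With x = -0.575:
  4 − x² = 4 − (-0.575)² = 4 − 0.330625 = 3.669375.
  √(4 − x²) = 1.915561.
  1/(2π) = 0.159155.
  ρ_sc(-0.575) = 0.159155 · 1.915561 = 0.304871.

Rounded to 5 decimal places: ρ_sc(-0.575) ≈ 0.30487.


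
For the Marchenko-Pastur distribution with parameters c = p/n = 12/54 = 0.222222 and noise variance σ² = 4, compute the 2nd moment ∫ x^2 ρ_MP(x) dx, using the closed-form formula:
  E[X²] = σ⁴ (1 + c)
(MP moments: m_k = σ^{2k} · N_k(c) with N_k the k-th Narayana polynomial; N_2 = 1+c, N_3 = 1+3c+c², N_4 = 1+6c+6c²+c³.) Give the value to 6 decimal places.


E[X²] = σ⁴ (1 + c) (second MP moment). With σ² = 4 (so σ⁴ = 16) and c = 12/54 = 0.222222: E[X²] = 16 · (1 + 0.222222) = 16 · 1.222222.

So E[X^2] = 19.555556.


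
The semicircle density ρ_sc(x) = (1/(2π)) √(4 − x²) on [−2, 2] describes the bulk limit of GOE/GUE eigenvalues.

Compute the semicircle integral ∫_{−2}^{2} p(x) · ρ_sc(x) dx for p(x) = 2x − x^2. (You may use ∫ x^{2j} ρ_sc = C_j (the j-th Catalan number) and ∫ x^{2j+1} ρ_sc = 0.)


Write p(x) = Σ a_i x^i, split into monomials and integrate each against ρ_sc separately.
Using ∫ x^{2j} ρ_sc = C_j = (1/(j+1)) C(2j, j) (Catalan numbers) and ∫ x^{2j+1} ρ_sc = 0 (odd monomials vanish by symmetry):
  i = 1 (odd): ∫ x^1 ρ_sc = 0 (vanishes)
  i = 2 (even): a_2 · C_{1} = -1 · 1 = -1

Summing the contributions: ∫_{−2}^{2} p(x) ρ_sc(x) dx = -1.


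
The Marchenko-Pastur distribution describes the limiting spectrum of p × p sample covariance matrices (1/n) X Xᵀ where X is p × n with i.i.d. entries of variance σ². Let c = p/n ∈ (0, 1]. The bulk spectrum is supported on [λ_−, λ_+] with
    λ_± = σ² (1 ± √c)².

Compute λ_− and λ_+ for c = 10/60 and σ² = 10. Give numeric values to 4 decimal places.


c = 10/60 = 0.166667; √c = 0.408248.
λ_− = σ² (1 − √c)² = 10 · (1 − 0.408248)² = 10 · (0.591752)² = 3.501701.
λ_+ = σ² (1 + √c)² = 10 · (1 + 0.408248)² = 10 · (1.408248)² = 19.831632.

Rounded to 4 decimal places: λ_− ≈ 3.5017, λ_+ ≈ 19.8316.


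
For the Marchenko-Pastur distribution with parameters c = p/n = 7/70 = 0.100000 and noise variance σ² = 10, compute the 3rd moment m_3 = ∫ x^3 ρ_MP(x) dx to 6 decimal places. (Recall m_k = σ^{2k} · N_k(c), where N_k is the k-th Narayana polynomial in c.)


E[X³] = σ⁶ (1 + 3c + c²) (third MP moment). With σ² = 10 (so σ⁶ = 1000) and c = 7/70 = 0.100000: E[X³] = 1000 · (1 + 3·0.100000 + (0.100000)²) = 1000 · 1.310000.

So E[X^3] = 1310.000000.


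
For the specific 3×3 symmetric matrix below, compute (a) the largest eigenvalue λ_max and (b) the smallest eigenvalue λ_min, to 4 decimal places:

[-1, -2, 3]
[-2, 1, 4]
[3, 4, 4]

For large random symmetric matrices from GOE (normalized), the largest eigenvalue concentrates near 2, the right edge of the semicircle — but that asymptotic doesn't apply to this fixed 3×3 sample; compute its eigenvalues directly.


Since M is real symmetric, all three eigenvalues are real; they are the roots of det(λI − M) = λ³ − (tr M) λ² + s λ − det M, where s is the sum of the principal 2×2 minors.
tr M = -1 + 1 + 4 = 4.
s = ((-1)·1 − (-2)²) + ((-1)·4 − 3²) + (1·4 − 4²) = -5 + (-13) + (-12) = -30.
det M (expand along row 1) = (-1)·(-12) − (-2)·(-20) + 3·(-11) = -61.
Characteristic polynomial: λ³ − 4λ² − 30λ + 61 = 0.
Substitute λ = y + (tr M)/3 = y + 1.333333 to remove the quadratic term: y³ + p·y + q = 0 with p = s − (tr M)²/3 = -35.333333 and q = −2(tr M)³/27 + (tr M)·s/3 − det M = 16.259259.
Three real roots ⇒ use the trigonometric (Viète) form: r = 2√(−p/3) = 6.863753, φ = arccos(3q/(p·r)) = arccos(-0.201129) = 1.773307 rad.
y_k = r·cos(φ/3 − 2πk/3) for k = 0, 1, 2 gives y = 5.699159, 0.462976, -6.162135.
λ_k = y_k + 1.333333 gives λ = 7.0325, 1.7963, -4.8288 (check: the sum is 4.0000 = tr M).

Hence λ_max = 7.0325 and λ_min = -4.8288.


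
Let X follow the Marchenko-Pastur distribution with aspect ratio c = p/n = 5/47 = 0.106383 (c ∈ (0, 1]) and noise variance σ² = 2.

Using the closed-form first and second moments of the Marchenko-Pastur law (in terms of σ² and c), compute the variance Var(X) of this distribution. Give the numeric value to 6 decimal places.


Recall the MP moments m_1 = E[X] = σ² and m_2 = E[X²] = σ⁴ (1 + c).
m_1 = E[X] = σ² = 2, so m_1² = 4.
m_2 = E[X²] = σ⁴ (1 + c) = 4 · (1 + 0.106383) = 4 · 1.106383 = 4.425532.
(Note m_2 − m_1² simplifies to c · σ⁴ = 0.106383 · 4.)

Var(X) = m_2 − m_1² = 4.425532 − 4 = 0.425532.


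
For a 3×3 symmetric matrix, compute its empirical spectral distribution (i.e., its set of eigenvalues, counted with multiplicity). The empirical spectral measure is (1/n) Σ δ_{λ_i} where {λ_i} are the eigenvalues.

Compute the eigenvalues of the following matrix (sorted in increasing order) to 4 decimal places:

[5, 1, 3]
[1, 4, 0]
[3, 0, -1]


Since M is real symmetric, all three eigenvalues are real; they are the roots of det(λI − M) = λ³ − (tr M) λ² + s λ − det M, where s is the sum of the principal 2×2 minors.
tr M = 5 + 4 + (-1) = 8.
s = (5·4 − 1²) + (5·(-1) − 3²) + (4·(-1) − 0²) = 19 + (-14) + (-4) = 1.
det M (expand along row 1) = 5·(-4) − 1·(-1) + 3·(-12) = -55.
Characteristic polynomial: λ³ − 8λ² + λ + 55 = 0.
Substitute λ = y + (tr M)/3 = y + 2.666667 to remove the quadratic term: y³ + p·y + q = 0 with p = s − (tr M)²/3 = -20.333333 and q = −2(tr M)³/27 + (tr M)·s/3 − det M = 19.740741.
Three real roots ⇒ use the trigonometric (Viète) form: r = 2√(−p/3) = 5.206833, φ = arccos(3q/(p·r)) = arccos(-0.559374) = 2.164427 rad.
y_k = r·cos(φ/3 − 2πk/3) for k = 0, 1, 2 gives y = 3.909456, 1.023601, -4.933058.
λ_k = y_k + 2.666667 gives λ = 6.5761, 3.6903, -2.2664 (check: the sum is 8.0000 = tr M).

Eigenvalues sorted in increasing order: [-2.2664, 3.6903, 6.5761].


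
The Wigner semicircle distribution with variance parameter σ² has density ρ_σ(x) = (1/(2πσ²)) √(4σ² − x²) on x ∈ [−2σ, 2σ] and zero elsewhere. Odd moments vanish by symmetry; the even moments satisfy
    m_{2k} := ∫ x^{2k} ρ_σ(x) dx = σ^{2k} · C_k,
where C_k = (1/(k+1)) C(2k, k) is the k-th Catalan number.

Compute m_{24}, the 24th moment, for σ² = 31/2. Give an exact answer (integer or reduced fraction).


By the scaled semicircle moment identity, m_{2k} = σ^{2k} · C_k with k = 12.
C_12 = (1/(k+1)) · C(2k, k) = (1/13) · C(24, 12) = (1/13) · 2704156 = 208012.
σ^{2k} = (σ²)^k = (31/2)^12 = 787662783788549761/4096.

Therefore m_{24} = σ^{24} · C_12 = (787662783788549761/4096) · 208012 = 40960827745355953221283/1024.


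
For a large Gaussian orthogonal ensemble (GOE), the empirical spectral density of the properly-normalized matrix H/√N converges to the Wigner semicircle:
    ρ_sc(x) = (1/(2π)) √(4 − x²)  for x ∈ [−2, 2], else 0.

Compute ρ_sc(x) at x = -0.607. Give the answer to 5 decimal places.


ρ_sc(x) = (1/(2π)) √(4 − x²). With x = -0.607:
  4 − x² = 4 − (-0.607)² = 4 − 0.368449 = 3.631551.
  √(4 − x²) = 1.905663.
  1/(2π) = 0.159155.
  ρ_sc(-0.607) = 0.159155 · 1.905663 = 0.303296.

Rounded to 5 decimal places: ρ_sc(-0.607) ≈ 0.30330.


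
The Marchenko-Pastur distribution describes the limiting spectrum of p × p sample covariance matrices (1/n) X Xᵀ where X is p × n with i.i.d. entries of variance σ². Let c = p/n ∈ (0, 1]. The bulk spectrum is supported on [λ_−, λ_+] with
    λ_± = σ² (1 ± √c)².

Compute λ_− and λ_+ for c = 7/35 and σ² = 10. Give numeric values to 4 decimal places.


c = 7/35 = 0.200000; √c = 0.447214.
λ_− = σ² (1 − √c)² = 10 · (1 − 0.447214)² = 10 · (0.552786)² = 3.055728.
λ_+ = σ² (1 + √c)² = 10 · (1 + 0.447214)² = 10 · (1.447214)² = 20.944272.

Rounded to 4 decimal places: λ_− ≈ 3.0557, λ_+ ≈ 20.9443.


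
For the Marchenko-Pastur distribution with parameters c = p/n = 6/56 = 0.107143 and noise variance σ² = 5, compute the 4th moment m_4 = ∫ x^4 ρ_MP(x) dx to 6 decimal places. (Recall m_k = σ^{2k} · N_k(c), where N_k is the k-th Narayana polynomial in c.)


E[X⁴] = σ⁸ (1 + 6c + 6c² + c³) (fourth MP moment). With σ² = 5 (so σ⁸ = 625) and c = 6/56 = 0.107143: E[X⁴] = 625 · (1 + 6·0.107143 + 6·(0.107143)² + (0.107143)³) = 625 · 1.712965.

So E[X^4] = 1070.602906.


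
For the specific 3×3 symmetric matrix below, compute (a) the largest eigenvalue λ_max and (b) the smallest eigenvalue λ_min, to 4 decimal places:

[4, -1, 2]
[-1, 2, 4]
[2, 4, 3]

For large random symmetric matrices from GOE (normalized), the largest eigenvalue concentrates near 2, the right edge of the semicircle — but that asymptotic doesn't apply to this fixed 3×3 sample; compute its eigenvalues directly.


Since M is real symmetric, all three eigenvalues are real; they are the roots of det(λI − M) = λ³ − (tr M) λ² + s λ − det M, where s is the sum of the principal 2×2 minors.
tr M = 4 + 2 + 3 = 9.
s = (4·2 − (-1)²) + (4·3 − 2²) + (2·3 − 4²) = 7 + 8 + (-10) = 5.
det M (expand along row 1) = 4·(-10) − (-1)·(-11) + 2·(-8) = -67.
Characteristic polynomial: λ³ − 9λ² + 5λ + 67 = 0.
Substitute λ = y + (tr M)/3 = y + 3.000000 to remove the quadratic term: y³ + p·y + q = 0 with p = s − (tr M)²/3 = -22.000000 and q = −2(tr M)³/27 + (tr M)·s/3 − det M = 28.000000.
Three real roots ⇒ use the trigonometric (Viète) form: r = 2√(−p/3) = 5.416026, φ = arccos(3q/(p·r)) = arccos(-0.704979) = 2.353189 rad.
y_k = r·cos(φ/3 − 2πk/3) for k = 0, 1, 2 gives y = 3.833543, 1.396529, -5.230072.
λ_k = y_k + 3.000000 gives λ = 6.8335, 4.3965, -2.2301 (check: the sum is 9.0000 = tr M).

Hence λ_max = 6.8335 and λ_min = -2.2301.


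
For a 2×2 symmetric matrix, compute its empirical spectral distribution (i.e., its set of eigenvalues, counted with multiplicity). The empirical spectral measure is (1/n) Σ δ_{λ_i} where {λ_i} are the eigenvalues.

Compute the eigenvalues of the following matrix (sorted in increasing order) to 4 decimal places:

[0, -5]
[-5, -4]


Since M is real symmetric, both eigenvalues are real; they are the roots of det(λI − M) = λ² − (tr M) λ + det M.
tr M = 0 + (-4) = -4.
det M = 0·(-4) − (-5)² = 0 − 25 = -25.
Characteristic polynomial: λ² + 4λ − 25 = 0.
Discriminant Δ = (tr M)² − 4·det M = 16 − (-100) = 116; √Δ = 10.770330.
λ = (tr M ± √Δ)/2 = (-4 ± 10.770330)/2, giving (tr M − √Δ)/2 = -7.3852 and (tr M + √Δ)/2 = 3.3852.

Eigenvalues sorted in increasing order: [-7.3852, 3.3852].


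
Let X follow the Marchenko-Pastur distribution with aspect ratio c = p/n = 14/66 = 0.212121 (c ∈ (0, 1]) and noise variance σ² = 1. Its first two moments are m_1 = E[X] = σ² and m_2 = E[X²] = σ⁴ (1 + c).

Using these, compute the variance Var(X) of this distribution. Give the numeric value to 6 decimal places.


m_1 = E[X] = σ² = 1, so m_1² = 1.
m_2 = E[X²] = σ⁴ (1 + c) = 1 · (1 + 0.212121) = 1 · 1.212121 = 1.212121.
(Note m_2 − m_1² simplifies to c · σ⁴ = 0.212121 · 1.)

Var(X) = m_2 − m_1² = 1.212121 − 1 = 0.212121.


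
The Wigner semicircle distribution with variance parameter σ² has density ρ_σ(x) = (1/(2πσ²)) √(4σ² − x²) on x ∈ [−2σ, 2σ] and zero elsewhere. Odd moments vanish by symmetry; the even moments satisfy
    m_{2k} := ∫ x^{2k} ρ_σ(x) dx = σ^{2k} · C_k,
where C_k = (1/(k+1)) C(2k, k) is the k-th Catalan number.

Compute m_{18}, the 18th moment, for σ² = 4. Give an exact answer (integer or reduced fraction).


By the scaled semicircle moment identity, m_{2k} = σ^{2k} · C_k with k = 9.
C_9 = (1/(k+1)) · C(2k, k) = (1/10) · C(18, 9) = (1/10) · 48620 = 4862.
σ^{2k} = (σ²)^k = (4)^9 = 262144.

Therefore m_{18} = σ^{18} · C_9 = 262144 · 4862 = 1274544128.


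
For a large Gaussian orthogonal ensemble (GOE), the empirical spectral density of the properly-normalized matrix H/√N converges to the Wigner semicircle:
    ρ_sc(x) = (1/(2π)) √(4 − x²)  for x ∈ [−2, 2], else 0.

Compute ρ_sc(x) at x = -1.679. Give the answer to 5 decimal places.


ρ_sc(x) = (1/(2π)) √(4 − x²). With x = -1.679:
  4 − x² = 4 − (-1.679)² = 4 − 2.819041 = 1.180959.
  √(4 − x²) = 1.086719.
  1/(2π) = 0.159155.
  ρ_sc(-1.679) = 0.159155 · 1.086719 = 0.172957.

Rounded to 5 decimal places: ρ_sc(-1.679) ≈ 0.17296.


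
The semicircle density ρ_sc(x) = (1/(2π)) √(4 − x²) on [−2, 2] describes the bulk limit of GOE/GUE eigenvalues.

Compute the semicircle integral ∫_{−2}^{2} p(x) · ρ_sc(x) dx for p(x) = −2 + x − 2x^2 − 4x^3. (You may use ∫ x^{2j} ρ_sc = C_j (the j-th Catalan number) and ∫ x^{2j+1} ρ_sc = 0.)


Write p(x) = Σ a_i x^i, split into monomials and integrate each against ρ_sc separately.
Using ∫ x^{2j} ρ_sc = C_j = (1/(j+1)) C(2j, j) (Catalan numbers) and ∫ x^{2j+1} ρ_sc = 0 (odd monomials vanish by symmetry):
  i = 0 (even): a_0 · C_{0} = -2 · 1 = -2
  i = 1 (odd): ∫ x^1 ρ_sc = 0 (vanishes)
  i = 2 (even): a_2 · C_{1} = -2 · 1 = -2
  i = 3 (odd): ∫ x^3 ρ_sc = 0 (vanishes)

Summing the contributions: ∫_{−2}^{2} p(x) ρ_sc(x) dx = (-2) + (-2) = -4.


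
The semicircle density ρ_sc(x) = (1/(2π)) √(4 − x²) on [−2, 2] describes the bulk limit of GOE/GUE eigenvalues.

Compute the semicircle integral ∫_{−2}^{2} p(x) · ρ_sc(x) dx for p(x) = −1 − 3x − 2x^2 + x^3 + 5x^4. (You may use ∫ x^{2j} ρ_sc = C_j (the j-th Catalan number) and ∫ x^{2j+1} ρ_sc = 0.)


Write p(x) = Σ a_i x^i, split into monomials and integrate each against ρ_sc separately.
Using ∫ x^{2j} ρ_sc = C_j = (1/(j+1)) C(2j, j) (Catalan numbers) and ∫ x^{2j+1} ρ_sc = 0 (odd monomials vanish by symmetry):
  i = 0 (even): a_0 · C_{0} = -1 · 1 = -1
  i = 1 (odd): ∫ x^1 ρ_sc = 0 (vanishes)
  i = 2 (even): a_2 · C_{1} = -2 · 1 = -2
  i = 3 (odd): ∫ x^3 ρ_sc = 0 (vanishes)
  i = 4 (even): a_4 · C_{2} = 5 · 2 = 10

Summing the contributions: ∫_{−2}^{2} p(x) ρ_sc(x) dx = (-1) + (-2) + 10 = 7.


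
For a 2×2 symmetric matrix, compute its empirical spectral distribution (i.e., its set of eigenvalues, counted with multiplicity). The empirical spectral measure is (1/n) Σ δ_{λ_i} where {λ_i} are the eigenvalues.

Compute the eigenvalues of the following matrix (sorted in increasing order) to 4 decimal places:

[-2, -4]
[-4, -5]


Since M is real symmetric, both eigenvalues are real; they are the roots of det(λI − M) = λ² − (tr M) λ + det M.
tr M = -2 + (-5) = -7.
det M = (-2)·(-5) − (-4)² = 10 − 16 = -6.
Characteristic polynomial: λ² + 7λ − 6 = 0.
Discriminant Δ = (tr M)² − 4·det M = 49 − (-24) = 73; √Δ = 8.544004.
λ = (tr M ± √Δ)/2 = (-7 ± 8.544004)/2, giving (tr M − √Δ)/2 = -7.7720 and (tr M + √Δ)/2 = 0.7720.

Eigenvalues sorted in increasing order: [-7.7720, 0.7720].


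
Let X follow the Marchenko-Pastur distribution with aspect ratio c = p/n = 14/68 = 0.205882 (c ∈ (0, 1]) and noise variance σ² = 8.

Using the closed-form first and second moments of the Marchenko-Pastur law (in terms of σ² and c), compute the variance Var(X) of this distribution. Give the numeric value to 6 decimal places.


Recall the MP moments m_1 = E[X] = σ² and m_2 = E[X²] = σ⁴ (1 + c).
m_1 = E[X] = σ² = 8, so m_1² = 64.
m_2 = E[X²] = σ⁴ (1 + c) = 64 · (1 + 0.205882) = 64 · 1.205882 = 77.176471.
(Note m_2 − m_1² simplifies to c · σ⁴ = 0.205882 · 64.)

Var(X) = m_2 − m_1² = 77.176471 − 64 = 13.176471.


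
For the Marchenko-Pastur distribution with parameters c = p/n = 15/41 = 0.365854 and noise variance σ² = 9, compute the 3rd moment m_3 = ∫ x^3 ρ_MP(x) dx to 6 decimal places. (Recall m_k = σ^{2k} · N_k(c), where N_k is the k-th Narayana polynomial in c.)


E[X³] = σ⁶ (1 + 3c + c²) (third MP moment). With σ² = 9 (so σ⁶ = 729) and c = 15/41 = 0.365854: E[X³] = 729 · (1 + 3·0.365854 + (0.365854)²) = 729 · 2.231410.

So E[X^3] = 1626.697799.


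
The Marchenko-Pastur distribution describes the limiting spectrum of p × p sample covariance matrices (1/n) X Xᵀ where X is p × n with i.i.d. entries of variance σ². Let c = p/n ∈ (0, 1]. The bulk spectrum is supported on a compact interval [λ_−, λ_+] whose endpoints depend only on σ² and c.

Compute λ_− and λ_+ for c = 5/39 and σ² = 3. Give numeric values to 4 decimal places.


c = 5/39 = 0.128205; √c = 0.358057.
λ_− = σ² (1 − √c)² = 3 · (1 − 0.358057)² = 3 · (0.641943)² = 1.236271.
λ_+ = σ² (1 + √c)² = 3 · (1 + 0.358057)² = 3 · (1.358057)² = 5.532960.

Rounded to 4 decimal places: λ_− ≈ 1.2363, λ_+ ≈ 5.5330.


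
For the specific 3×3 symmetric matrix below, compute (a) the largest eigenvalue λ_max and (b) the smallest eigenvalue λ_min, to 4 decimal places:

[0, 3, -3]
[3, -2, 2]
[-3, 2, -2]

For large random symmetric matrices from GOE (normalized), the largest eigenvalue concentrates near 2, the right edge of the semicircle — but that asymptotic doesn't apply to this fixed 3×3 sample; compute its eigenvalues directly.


Since M is real symmetric, all three eigenvalues are real; they are the roots of det(λI − M) = λ³ − (tr M) λ² + s λ − det M, where s is the sum of the principal 2×2 minors.
tr M = 0 + (-2) + (-2) = -4.
s = (0·(-2) − 3²) + (0·(-2) − (-3)²) + ((-2)·(-2) − 2²) = -9 + (-9) + 0 = -18.
det M (expand along row 1) = 0·0 − 3·0 + (-3)·0 = 0.
Characteristic polynomial: λ³ + 4λ² − 18λ = 0.
Substitute λ = y + (tr M)/3 = y − 1.333333 to remove the quadratic term: y³ + p·y + q = 0 with p = s − (tr M)²/3 = -23.333333 and q = −2(tr M)³/27 + (tr M)·s/3 − det M = 28.740741.
Three real roots ⇒ use the trigonometric (Viète) form: r = 2√(−p/3) = 5.577734, φ = arccos(3q/(p·r)) = arccos(-0.662498) = 2.294945 rad.
y_k = r·cos(φ/3 − 2πk/3) for k = 0, 1, 2 gives y = 4.023749, 1.333333, -5.357082.
λ_k = y_k − 1.333333 gives λ = 2.6904, 0.0000, -6.6904 (check: the sum is -4.0000 = tr M).

Hence λ_max = 2.6904 and λ_min = -6.6904.


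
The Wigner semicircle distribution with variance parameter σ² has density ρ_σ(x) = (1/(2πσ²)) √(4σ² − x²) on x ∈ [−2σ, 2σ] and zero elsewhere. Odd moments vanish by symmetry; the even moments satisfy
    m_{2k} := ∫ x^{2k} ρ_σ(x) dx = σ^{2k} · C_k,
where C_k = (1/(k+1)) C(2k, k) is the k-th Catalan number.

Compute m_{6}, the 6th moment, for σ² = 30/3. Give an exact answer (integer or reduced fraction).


By the scaled semicircle moment identity, m_{2k} = σ^{2k} · C_k with k = 3.
C_3 = (1/(k+1)) · C(2k, k) = (1/4) · C(6, 3) = (1/4) · 20 = 5.
σ^{2k} = (σ²)^k = (30/3)^3 = 1000.

Therefore m_{6} = σ^{6} · C_3 = 1000 · 5 = 5000.


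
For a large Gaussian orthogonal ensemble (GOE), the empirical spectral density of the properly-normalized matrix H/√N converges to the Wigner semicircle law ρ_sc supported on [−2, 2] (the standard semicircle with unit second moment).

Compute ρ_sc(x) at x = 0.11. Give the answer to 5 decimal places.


ρ_sc(x) = (1/(2π)) √(4 − x²). With x = 0.11:
  4 − x² = 4 − (0.11)² = 4 − 0.012100 = 3.987900.
  √(4 − x²) = 1.996973.
  1/(2π) = 0.159155.
  ρ_sc(0.11) = 0.159155 · 1.996973 = 0.317828.

Rounded to 5 decimal places: ρ_sc(0.11) ≈ 0.31783.


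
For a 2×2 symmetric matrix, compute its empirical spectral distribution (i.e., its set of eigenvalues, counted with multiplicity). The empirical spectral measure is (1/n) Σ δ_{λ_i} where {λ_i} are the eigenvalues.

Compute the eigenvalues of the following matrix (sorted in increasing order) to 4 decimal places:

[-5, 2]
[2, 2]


Since M is real symmetric, both eigenvalues are real; they are the roots of det(λI − M) = λ² − (tr M) λ + det M.
tr M = -5 + 2 = -3.
det M = (-5)·2 − 2² = -10 − 4 = -14.
Characteristic polynomial: λ² + 3λ − 14 = 0.
Discriminant Δ = (tr M)² − 4·det M = 9 − (-56) = 65; √Δ = 8.062258.
λ = (tr M ± √Δ)/2 = (-3 ± 8.062258)/2, giving (tr M − √Δ)/2 = -5.5311 and (tr M + √Δ)/2 = 2.5311.

Eigenvalues sorted in increasing order: [-5.5311, 2.5311].


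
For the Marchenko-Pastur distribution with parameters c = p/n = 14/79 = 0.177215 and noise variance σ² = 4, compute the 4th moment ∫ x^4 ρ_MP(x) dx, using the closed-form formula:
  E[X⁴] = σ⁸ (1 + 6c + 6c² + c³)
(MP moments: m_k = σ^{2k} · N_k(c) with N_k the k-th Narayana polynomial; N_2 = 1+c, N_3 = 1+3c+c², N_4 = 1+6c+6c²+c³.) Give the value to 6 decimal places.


E[X⁴] = σ⁸ (1 + 6c + 6c² + c³) (fourth MP moment). With σ² = 4 (so σ⁸ = 256) and c = 14/79 = 0.177215: E[X⁴] = 256 · (1 + 6·0.177215 + 6·(0.177215)² + (0.177215)³) = 256 · 2.257288.

So E[X^4] = 577.865719.


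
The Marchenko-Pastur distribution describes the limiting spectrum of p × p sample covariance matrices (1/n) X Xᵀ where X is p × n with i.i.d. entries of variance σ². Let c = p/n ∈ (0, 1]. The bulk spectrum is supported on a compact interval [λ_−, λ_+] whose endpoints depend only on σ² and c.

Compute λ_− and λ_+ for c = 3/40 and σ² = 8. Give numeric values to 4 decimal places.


c = 3/40 = 0.075000; √c = 0.273861.
λ_− = σ² (1 − √c)² = 8 · (1 − 0.273861)² = 8 · (0.726139)² = 4.218220.
λ_+ = σ² (1 + √c)² = 8 · (1 + 0.273861)² = 8 · (1.273861)² = 12.981780.

Rounded to 4 decimal places: λ_− ≈ 4.2182, λ_+ ≈ 12.9818.


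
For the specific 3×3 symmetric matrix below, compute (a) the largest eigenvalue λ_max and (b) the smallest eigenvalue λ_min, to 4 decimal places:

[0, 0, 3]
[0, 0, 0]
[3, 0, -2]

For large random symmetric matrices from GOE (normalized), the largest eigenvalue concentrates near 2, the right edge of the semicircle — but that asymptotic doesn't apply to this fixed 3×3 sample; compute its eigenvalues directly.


Since M is real symmetric, all three eigenvalues are real; they are the roots of det(λI − M) = λ³ − (tr M) λ² + s λ − det M, where s is the sum of the principal 2×2 minors.
tr M = 0 + 0 + (-2) = -2.
s = (0·0 − 0²) + (0·(-2) − 3²) + (0·(-2) − 0²) = 0 + (-9) + 0 = -9.
det M (expand along row 1) = 0·0 − 0·0 + 3·0 = 0.
Characteristic polynomial: λ³ + 2λ² − 9λ = 0.
Substitute λ = y + (tr M)/3 = y − 0.666667 to remove the quadratic term: y³ + p·y + q = 0 with p = s − (tr M)²/3 = -10.333333 and q = −2(tr M)³/27 + (tr M)·s/3 − det M = 6.592593.
Three real roots ⇒ use the trigonometric (Viète) form: r = 2√(−p/3) = 3.711843, φ = arccos(3q/(p·r)) = arccos(-0.515641) = 2.112552 rad.
y_k = r·cos(φ/3 − 2πk/3) for k = 0, 1, 2 gives y = 2.828944, 0.666667, -3.495611.
λ_k = y_k − 0.666667 gives λ = 2.1623, 0.0000, -4.1623 (check: the sum is -2.0000 = tr M).

Hence λ_max = 2.1623 and λ_min = -4.1623.


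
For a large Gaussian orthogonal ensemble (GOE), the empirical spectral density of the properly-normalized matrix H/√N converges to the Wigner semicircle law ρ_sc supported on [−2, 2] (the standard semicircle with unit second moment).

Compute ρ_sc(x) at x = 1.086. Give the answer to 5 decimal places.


ρ_sc(x) = (1/(2π)) √(4 − x²). With x = 1.086:
  4 − x² = 4 − (1.086)² = 4 − 1.179396 = 2.820604.
  √(4 − x²) = 1.679465.
  1/(2π) = 0.159155.
  ρ_sc(1.086) = 0.159155 · 1.679465 = 0.267295.

Rounded to 5 decimal places: ρ_sc(1.086) ≈ 0.26730.
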